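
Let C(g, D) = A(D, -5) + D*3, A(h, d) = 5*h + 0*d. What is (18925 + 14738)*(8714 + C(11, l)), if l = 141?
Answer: 331311246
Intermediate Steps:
A(h, d) = 5*h (A(h, d) = 5*h + 0 = 5*h)
C(g, D) = 8*D (C(g, D) = 5*D + D*3 = 5*D + 3*D = 8*D)
(18925 + 14738)*(8714 + C(11, l)) = (18925 + 14738)*(8714 + 8*141) = 33663*(8714 + 1128) = 33663*9842 = 331311246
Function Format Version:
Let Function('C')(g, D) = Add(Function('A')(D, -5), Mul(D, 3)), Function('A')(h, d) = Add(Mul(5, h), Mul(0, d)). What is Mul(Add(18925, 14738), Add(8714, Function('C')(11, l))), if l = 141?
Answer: 331311246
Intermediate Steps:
Function('A')(h, d) = Mul(5, h) (Function('A')(h, d) = Add(Mul(5, h), 0) = Mul(5, h))
Function('C')(g, D) = Mul(8, D) (Function('C')(g, D) = Add(Mul(5, D), Mul(D, 3)) = Add(Mul(5, D), Mul(3, D)) = Mul(8, D))
Mul(Add(18925, 14738), Add(8714, Function('C')(11, l))) = Mul(Add(18925, 14738), Add(8714, Mul(8, 141))) = Mul(33663, Add(8714, 1128)) = Mul(33663, 9842) = 331311246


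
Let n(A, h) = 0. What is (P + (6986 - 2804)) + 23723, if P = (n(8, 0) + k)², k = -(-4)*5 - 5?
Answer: 28130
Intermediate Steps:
k = 15 (k = -4*(-5) - 5 = 20 - 5 = 15)
P = 225 (P = (0 + 15)² = 15² = 225)
(P + (6986 - 2804)) + 23723 = (225 + (6986 - 2804)) + 23723 = (225 + 4182) + 23723 = 4407 + 23723 = 28130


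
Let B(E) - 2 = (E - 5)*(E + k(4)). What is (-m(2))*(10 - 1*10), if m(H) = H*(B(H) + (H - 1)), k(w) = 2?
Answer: 0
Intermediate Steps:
B(E) = 2 + (-5 + E)*(2 + E) (B(E) = 2 + (E - 5)*(E + 2) = 2 + (-5 + E)*(2 + E))
m(H) = H*(-9 + H² - 2*H) (m(H) = H*((-8 + H² - 3*H) + (H - 1)) = H*((-8 + H² - 3*H) + (-1 + H)) = H*(-9 + H² - 2*H))
(-m(2))*(10 - 1*10) = (-2*(-9 + 2² - 2*2))*(10 - 1*10) = (-2*(-9 + 4 - 4))*(10 - 10) = -2*(-9)*0 = -1*(-18)*0 = 18*0 = 0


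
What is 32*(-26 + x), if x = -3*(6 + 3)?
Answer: -1696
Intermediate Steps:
x = -27 (x = -3*9 = -27)
32*(-26 + x) = 32*(-26 - 27) = 32*(-53) = -1696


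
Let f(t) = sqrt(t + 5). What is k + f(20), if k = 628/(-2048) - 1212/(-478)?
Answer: 884589/122368 ≈ 7.2289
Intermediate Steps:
k = 272749/122368 (k = 628*(-1/2048) - 1212*(-1/478) = -157/512 + 606/239 = 272749/122368 ≈ 2.2289)
f(t) = sqrt(5 + t)
k + f(20) = 272749/122368 + sqrt(5 + 20) = 272749/122368 + sqrt(25) = 272749/122368 + 5 = 884589/122368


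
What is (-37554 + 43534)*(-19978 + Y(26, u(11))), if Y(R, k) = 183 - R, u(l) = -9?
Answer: -118529580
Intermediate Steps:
(-37554 + 43534)*(-19978 + Y(26, u(11))) = (-37554 + 43534)*(-19978 + (183 - 1*26)) = 5980*(-19978 + (183 - 26)) = 5980*(-19978 + 157) = 5980*(-19821) = -118529580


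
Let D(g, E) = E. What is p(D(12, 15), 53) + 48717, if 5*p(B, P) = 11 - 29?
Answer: 243567/5 ≈ 48713.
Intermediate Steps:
p(B, P) = -18/5 (p(B, P) = (11 - 29)/5 = (⅕)*(-18) = -18/5)
p(D(12, 15), 53) + 48717 = -18/5 + 48717 = 243567/5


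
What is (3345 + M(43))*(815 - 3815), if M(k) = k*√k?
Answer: -10035000 - 129000*√43 ≈ -1.0881e+7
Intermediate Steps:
M(k) = k^(3/2)
(3345 + M(43))*(815 - 3815) = (3345 + 43^(3/2))*(815 - 3815) = (3345 + 43*√43)*(-3000) = -10035000 - 129000*√43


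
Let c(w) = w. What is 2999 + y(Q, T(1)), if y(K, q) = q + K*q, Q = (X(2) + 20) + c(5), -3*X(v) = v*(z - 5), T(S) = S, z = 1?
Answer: 9083/3 ≈ 3027.7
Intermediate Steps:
X(v) = 4*v/3 (X(v) = -v*(1 - 5)/3 = -v*(-4)/3 = -(-4)*v/3 = 4*v/3)
Q = 83/3 (Q = ((4/3)*2 + 20) + 5 = (8/3 + 20) + 5 = 68/3 + 5 = 83/3 ≈ 27.667)
2999 + y(Q, T(1)) = 2999 + 1*(1 + 83/3) = 2999 + 1*(86/3) = 2999 + 86/3 = 9083/3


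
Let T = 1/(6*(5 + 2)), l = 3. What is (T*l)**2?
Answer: 1/196 ≈ 0.0051020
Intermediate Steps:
T = 1/42 (T = 1/(6*7) = 1/42 ≈ 0.023810)
(T*l)**2 = ((1/42)*3)**2 = (1/14)**2 = 1/196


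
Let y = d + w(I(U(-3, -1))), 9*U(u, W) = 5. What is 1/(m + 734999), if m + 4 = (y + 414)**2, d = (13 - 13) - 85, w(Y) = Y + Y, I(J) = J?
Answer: 81/68361436 ≈ 1.1849e-6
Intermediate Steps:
U(u, W) = 5/9 (U(u, W) = (1/9)*5 = 5/9)
w(Y) = 2*Y
d = -85 (d = 0 - 85 = -85)
y = -755/9 (y = -85 + 2*(5/9) = -85 + 10/9 = -755/9 ≈ -83.889)
m = 8826517/81 (m = -4 + (-755/9 + 414)**2 = -4 + (2971/9)**2 = -4 + 8826841/81 = 8826517/81 ≈ 1.0897e+5)
1/(m + 734999) = 1/(8826517/81 + 734999) = 1/(68361436/81) = 81/68361436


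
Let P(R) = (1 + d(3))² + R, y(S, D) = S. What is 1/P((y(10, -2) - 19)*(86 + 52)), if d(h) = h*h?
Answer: -1/1142 ≈ -0.00087566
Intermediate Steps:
d(h) = h²
P(R) = 100 + R (P(R) = (1 + 3²)² + R = (1 + 9)² + R = 10² + R = 100 + R)
1/P((y(10, -2) - 19)*(86 + 52)) = 1/(100 + (10 - 19)*(86 + 52)) = 1/(100 - 9*138) = 1/(100 - 1242) = 1/(-1142) = -1/1142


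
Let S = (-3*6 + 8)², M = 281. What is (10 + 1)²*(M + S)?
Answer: 46101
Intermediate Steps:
S = 100 (S = (-18 + 8)² = (-10)² = 100)
(10 + 1)²*(M + S) = (10 + 1)²*(281 + 100) = 11²*381 = 121*381 = 46101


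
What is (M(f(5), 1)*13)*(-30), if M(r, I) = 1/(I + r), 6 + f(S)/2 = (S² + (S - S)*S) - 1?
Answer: -390/37 ≈ -10.541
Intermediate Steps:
f(S) = -14 + 2*S² (f(S) = -12 + 2*((S² + (S - S)*S) - 1) = -12 + 2*((S² + 0*S) - 1) = -12 + 2*((S² + 0) - 1) = -12 + 2*(S² - 1) = -12 + 2*(-1 + S²) = -12 + (-2 + 2*S²) = -14 + 2*S²)
(M(f(5), 1)*13)*(-30) = (13/(1 + (-14 + 2*5²)))*(-30) = (13/(1 + (-14 + 2*25)))*(-30) = (13/(1 + (-14 + 50)))*(-30) = (13/(1 + 36))*(-30) = (13/37)*(-30) = -390/37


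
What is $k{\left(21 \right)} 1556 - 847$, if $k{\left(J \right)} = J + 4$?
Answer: $38053$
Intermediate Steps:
$k{\left(J \right)} = 4 + J$
$k{\left(21 \right)} 1556 - 847 = \left(4 + 21\right) 1556 - 847 = 25 \cdot 1556 - 847 = 38900 - 847 = 38053$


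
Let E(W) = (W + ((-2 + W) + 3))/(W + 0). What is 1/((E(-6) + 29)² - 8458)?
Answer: -36/270263 ≈ -0.00013320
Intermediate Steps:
E(W) = (1 + 2*W)/W (E(W) = (W + (1 + W))/W = (1 + 2*W)/W)
1/((E(-6) + 29)² - 8458) = 1/(((2 + 1/(-6)) + 29)² - 8458) = 1/(((2 - ⅙) + 29)² - 8458) = 1/((11/6 + 29)² - 8458) = 1/((185/6)² - 8458) = 1/(34225/36 - 8458) = 1/(-270263/36) = -36/270263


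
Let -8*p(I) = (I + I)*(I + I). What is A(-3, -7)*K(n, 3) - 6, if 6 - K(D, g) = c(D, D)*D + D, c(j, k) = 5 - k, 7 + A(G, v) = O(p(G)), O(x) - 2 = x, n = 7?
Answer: -259/2 ≈ -129.50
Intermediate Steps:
p(I) = -I²/2 (p(I) = -(I + I)*(I + I)/8 = -2*I*2*I/8 = -I²/2)
O(x) = 2 + x
A(G, v) = -5 - G²/2 (A(G, v) = -7 + (2 - G²/2) = -5 - G²/2)
K(D, g) = 6 - D - D*(5 - D) (K(D, g) = 6 - ((5 - D)*D + D) = 6 - (D*(5 - D) + D) = 6 - (D + D*(5 - D)) = 6 + (-D - D*(5 - D)) = 6 - D - D*(5 - D))
A(-3, -7)*K(n, 3) - 6 = (-5 - ½*(-3)²)*(6 - 1*7 + 7*(-5 + 7)) - 6 = (-5 - ½*9)*(6 - 7 + 7*2) - 6 = (-5 - 9/2)*(6 - 7 + 14) - 6 = -19/2*13 - 6 = -247/2 - 6 = -259/2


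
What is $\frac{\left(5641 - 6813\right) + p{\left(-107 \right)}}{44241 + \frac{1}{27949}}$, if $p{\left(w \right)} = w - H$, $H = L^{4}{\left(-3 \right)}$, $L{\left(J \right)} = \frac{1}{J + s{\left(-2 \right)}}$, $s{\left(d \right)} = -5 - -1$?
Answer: $- \frac{8582802512}{296881659571} \approx -0.02891$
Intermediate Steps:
$s{\left(d \right)} = -4$ ($s{\left(d \right)} = -5 + 1 = -4$)
$L{\left(J \right)} = \frac{1}{-4 + J}$ ($L{\left(J \right)} = \frac{1}{J - 4} = \frac{1}{-4 + J}$)
$H = \frac{1}{2401}$ ($H = \left(\frac{1}{-4 - 3}\right)^{4} = \left(\frac{1}{-7}\right)^{4} = \left(- \frac{1}{7}\right)^{4} = \frac{1}{2401} \approx 0.00041649$)
$p{\left(w \right)} = - \frac{1}{2401} + w$ ($p{\left(w \right)} = w - \frac{1}{2401} = - \frac{1}{2401} + w$)
$\frac{\left(5641 - 6813\right) + p{\left(-107 \right)}}{44241 + \frac{1}{27949}} = \frac{\left(5641 - 6813\right) - \frac{256908}{2401}}{44241 + \frac{1}{27949}} = \frac{-1172 - \frac{256908}{2401}}{\frac{1236491710}{27949}} = \left(- \frac{3070880}{2401}\right) \frac{27949}{1236491710} = - \frac{8582802512}{296881659571}$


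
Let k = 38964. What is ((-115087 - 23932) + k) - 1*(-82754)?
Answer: -17301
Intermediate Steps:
((-115087 - 23932) + k) - 1*(-82754) = ((-115087 - 23932) + 38964) - 1*(-82754) = (-139019 + 38964) + 82754 = -100055 + 82754 = -17301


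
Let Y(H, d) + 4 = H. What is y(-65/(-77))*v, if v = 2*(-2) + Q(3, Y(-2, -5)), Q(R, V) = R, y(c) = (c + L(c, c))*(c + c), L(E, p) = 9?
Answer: -98540/5929 ≈ -16.620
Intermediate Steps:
Y(H, d) = -4 + H
y(c) = 2*c*(9 + c) (y(c) = (c + 9)*(c + c) = (9 + c)*(2*c) = 2*c*(9 + c))
v = -1 (v = 2*(-2) + 3 = -4 + 3 = -1)
y(-65/(-77))*v = (2*(-65/(-77))*(9 - 65/(-77)))*(-1) = (2*(-65*(-1/77))*(9 - 65*(-1/77)))*(-1) = (2*(65/77)*(9 + 65/77))*(-1) = (2*(65/77)*(758/77))*(-1) = (98540/5929)*(-1) = -98540/5929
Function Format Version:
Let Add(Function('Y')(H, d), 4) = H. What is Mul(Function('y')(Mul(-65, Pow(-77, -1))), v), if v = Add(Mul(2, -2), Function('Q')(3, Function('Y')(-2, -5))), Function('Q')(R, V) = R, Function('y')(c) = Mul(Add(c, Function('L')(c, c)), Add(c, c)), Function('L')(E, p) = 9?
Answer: Rational(-98540, 5929) ≈ -16.620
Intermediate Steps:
Function('Y')(H, d) = Add(-4, H)
Function('y')(c) = Mul(2, c, Add(9, c)) (Function('y')(c) = Mul(Add(c, 9), Add(c, c)) = Mul(Add(9, c), Mul(2, c)) = Mul(2, c, Add(9, c)))
v = -1 (v = Add(Mul(2, -2), 3) = Add(-4, 3) = -1)
Mul(Function('y')(Mul(-65, Pow(-77, -1))), v) = Mul(Mul(2, Mul(-65, Pow(-77, -1)), Add(9, Mul(-65, Pow(-77, -1)))), -1) = Mul(Mul(2, Mul(-65, Rational(-1, 77)), Add(9, Mul(-65, Rational(-1, 77)))), -1) = Mul(Mul(2, Rational(65, 77), Add(9, Rational(65, 77))), -1) = Mul(Mul(2, Rational(65, 77), Rational(758, 77)), -1) = Mul(Rational(98540, 5929), -1) = Rational(-98540, 5929)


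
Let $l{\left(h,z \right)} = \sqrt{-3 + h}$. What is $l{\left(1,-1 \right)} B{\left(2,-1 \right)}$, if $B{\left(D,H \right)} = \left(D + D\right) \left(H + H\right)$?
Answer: $- 8 i \sqrt{2} \approx - 11.314 i$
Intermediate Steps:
$B{\left(D,H \right)} = 4 D H$ ($B{\left(D,H \right)} = 2 D 2 H = 4 D H$)
$l{\left(1,-1 \right)} B{\left(2,-1 \right)} = \sqrt{-3 + 1} \cdot 4 \cdot 2 \left(-1\right) = \sqrt{-2} \left(-8\right) = i \sqrt{2} \left(-8\right) = - 8 i \sqrt{2}$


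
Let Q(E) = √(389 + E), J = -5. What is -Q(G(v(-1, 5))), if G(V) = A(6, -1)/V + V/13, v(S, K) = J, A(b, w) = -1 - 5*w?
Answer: -2*√409630/65 ≈ -19.693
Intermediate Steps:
v(S, K) = -5
G(V) = 4/V + V/13 (G(V) = (-1 - 5*(-1))/V + V/13 = (-1 + 5)/V + V*(1/13) = 4/V + V/13)
-Q(G(v(-1, 5))) = -√(389 + (4/(-5) + (1/13)*(-5))) = -√(389 + (4*(-⅕) - 5/13)) = -√(389 + (-⅘ - 5/13)) = -√(389 - 77/65) = -√(25208/65) = -2*√409630/65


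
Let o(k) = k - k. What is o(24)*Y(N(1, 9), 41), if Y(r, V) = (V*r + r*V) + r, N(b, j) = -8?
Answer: 0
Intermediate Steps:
o(k) = 0
Y(r, V) = r + 2*V*r (Y(r, V) = (V*r + V*r) + r = 2*V*r + r = r + 2*V*r)
o(24)*Y(N(1, 9), 41) = 0*(-8*(1 + 2*41)) = 0*(-8*(1 + 82)) = 0*(-8*83) = 0*(-664) = 0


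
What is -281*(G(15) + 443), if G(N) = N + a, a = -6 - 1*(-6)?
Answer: -128698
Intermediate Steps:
a = 0 (a = -6 + 6 = 0)
G(N) = N (G(N) = N + 0 = N)
-281*(G(15) + 443) = -281*(15 + 443) = -281*458 = -128698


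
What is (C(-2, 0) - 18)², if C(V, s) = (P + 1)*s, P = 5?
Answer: 324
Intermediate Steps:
C(V, s) = 6*s (C(V, s) = (5 + 1)*s = 6*s)
(C(-2, 0) - 18)² = (6*0 - 18)² = (0 - 18)² = (-18)² = 324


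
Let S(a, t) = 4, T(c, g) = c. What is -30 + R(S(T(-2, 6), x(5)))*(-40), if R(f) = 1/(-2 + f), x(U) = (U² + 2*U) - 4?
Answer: -50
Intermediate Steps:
x(U) = -4 + U² + 2*U
-30 + R(S(T(-2, 6), x(5)))*(-40) = -30 - 40/(-2 + 4) = -30 - 40/2 = -30 + (½)*(-40) = -30 - 20 = -50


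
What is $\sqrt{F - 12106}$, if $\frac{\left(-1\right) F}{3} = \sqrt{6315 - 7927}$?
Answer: $\sqrt{-12106 - 6 i \sqrt{403}} \approx 0.5474 - 110.03 i$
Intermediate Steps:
$F = - 6 i \sqrt{403}$ ($F = - 3 \sqrt{6315 - 7927} = - 3 \sqrt{-1612} = - 3 \cdot 2 i \sqrt{403} = - 6 i \sqrt{403} \approx - 120.45 i$)
$\sqrt{F - 12106} = \sqrt{- 6 i \sqrt{403} - 12106} = \sqrt{-12106 - 6 i \sqrt{403}}$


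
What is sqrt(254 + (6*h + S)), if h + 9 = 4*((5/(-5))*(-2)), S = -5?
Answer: 9*sqrt(3) ≈ 15.588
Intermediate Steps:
h = -1 (h = -9 + 4*((5/(-5))*(-2)) = -9 + 4*((5*(-1/5))*(-2)) = -9 + 4*(-1*(-2)) = -9 + 4*2 = -9 + 8 = -1)
sqrt(254 + (6*h + S)) = sqrt(254 + (6*(-1) - 5)) = sqrt(254 + (-6 - 5)) = sqrt(254 - 11) = sqrt(243) = 9*sqrt(3)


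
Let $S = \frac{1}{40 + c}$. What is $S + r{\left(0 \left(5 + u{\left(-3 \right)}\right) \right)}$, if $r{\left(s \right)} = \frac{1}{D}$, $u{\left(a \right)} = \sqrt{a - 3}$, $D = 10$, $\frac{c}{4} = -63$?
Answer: $\frac{101}{1060} \approx 0.095283$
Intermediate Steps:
$c = -252$ ($c = 4 \left(-63\right) = -252$)
$u{\left(a \right)} = \sqrt{-3 + a}$
$r{\left(s \right)} = \frac{1}{10}$
$S = - \frac{1}{212}$ ($S = \frac{1}{40 - 252} = \frac{1}{-212} = - \frac{1}{212} \approx -0.004717$)
$S + r{\left(0 \left(5 + u{\left(-3 \right)}\right) \right)} = - \frac{1}{212} + \frac{1}{10} = \frac{101}{1060}$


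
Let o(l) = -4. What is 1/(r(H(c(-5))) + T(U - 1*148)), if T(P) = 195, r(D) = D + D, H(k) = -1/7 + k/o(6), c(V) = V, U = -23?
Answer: 14/2761 ≈ 0.0050706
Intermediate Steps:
H(k) = -⅐ - k/4 (H(k) = -1/7 + k/(-4) = -1*⅐ + k*(-¼) = -⅐ - k/4)
r(D) = 2*D
1/(r(H(c(-5))) + T(U - 1*148)) = 1/(2*(-⅐ - ¼*(-5)) + 195) = 1/(2*(-⅐ + 5/4) + 195) = 1/(2*(31/28) + 195) = 1/(31/14 + 195) = 1/(2761/14) = 14/2761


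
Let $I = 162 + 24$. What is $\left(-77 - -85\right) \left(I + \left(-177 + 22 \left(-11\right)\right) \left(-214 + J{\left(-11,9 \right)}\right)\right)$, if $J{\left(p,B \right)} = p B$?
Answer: $1050664$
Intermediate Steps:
$J{\left(p,B \right)} = B p$
$I = 186$
$\left(-77 - -85\right) \left(I + \left(-177 + 22 \left(-11\right)\right) \left(-214 + J{\left(-11,9 \right)}\right)\right) = \left(-77 - -85\right) \left(186 + \left(-177 + 22 \left(-11\right)\right) \left(-214 + 9 \left(-11\right)\right)\right) = \left(-77 + 85\right) \left(186 + \left(-177 - 242\right) \left(-214 - 99\right)\right) = 8 \left(186 - -131147\right) = 8 \left(186 + 131147\right) = 8 \cdot 131333 = 1050664$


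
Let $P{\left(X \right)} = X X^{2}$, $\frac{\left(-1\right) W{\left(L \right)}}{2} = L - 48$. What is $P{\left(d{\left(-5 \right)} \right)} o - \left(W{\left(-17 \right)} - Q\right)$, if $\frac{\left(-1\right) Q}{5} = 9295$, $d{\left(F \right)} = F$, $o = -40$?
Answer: $-41605$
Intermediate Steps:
$Q = -46475$ ($Q = \left(-5\right) 9295 = -46475$)
$W{\left(L \right)} = 96 - 2 L$ ($W{\left(L \right)} = - 2 \left(L - 48\right) = - 2 \left(-48 + L\right) = 96 - 2 L$)
$P{\left(X \right)} = X^{3}$
$P{\left(d{\left(-5 \right)} \right)} o - \left(W{\left(-17 \right)} - Q\right) = \left(-5\right)^{3} \left(-40\right) - \left(\left(96 - -34\right) - -46475\right) = \left(-125\right) \left(-40\right) - \left(\left(96 + 34\right) + 46475\right) = 5000 - \left(130 + 46475\right) = 5000 - 46605 = -41605$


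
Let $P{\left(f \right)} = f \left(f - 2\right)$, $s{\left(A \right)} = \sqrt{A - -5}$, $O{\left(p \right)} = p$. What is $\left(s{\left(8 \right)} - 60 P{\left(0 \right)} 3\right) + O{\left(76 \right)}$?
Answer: $76 + \sqrt{13} \approx 79.606$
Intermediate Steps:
$s{\left(A \right)} = \sqrt{5 + A}$ ($s{\left(A \right)} = \sqrt{A + 5} = \sqrt{5 + A}$)
$P{\left(f \right)} = f \left(-2 + f\right)$
$\left(s{\left(8 \right)} - 60 P{\left(0 \right)} 3\right) + O{\left(76 \right)} = \left(\sqrt{5 + 8} - 60 \cdot 0 \left(-2 + 0\right) 3\right) + 76 = \left(\sqrt{13} - 60 \cdot 0 \left(-2\right) 3\right) + 76 = \left(\sqrt{13} - 60 \cdot 0 \cdot 3\right) + 76 = \left(\sqrt{13} - 0\right) + 76 = \left(\sqrt{13} + 0\right) + 76 = \sqrt{13} + 76 = 76 + \sqrt{13}$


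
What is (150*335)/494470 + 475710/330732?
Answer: 4197393445/2725617534 ≈ 1.5400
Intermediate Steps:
(150*335)/494470 + 475710/330732 = 50250*(1/494470) + 475710*(1/330732) = 5025/49447 + 79285/55122 = 4197393445/2725617534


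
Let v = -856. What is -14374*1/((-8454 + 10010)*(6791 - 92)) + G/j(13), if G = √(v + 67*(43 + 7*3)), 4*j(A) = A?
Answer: -7187/5211822 + 8*√858/13 ≈ 18.024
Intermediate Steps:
j(A) = A/4
G = 2*√858 (G = √(-856 + 67*(43 + 7*3)) = √(-856 + 67*(43 + 21)) = √(-856 + 67*64) = √(-856 + 4288) = √3432 = 2*√858 ≈ 58.583)
-14374*1/((-8454 + 10010)*(6791 - 92)) + G/j(13) = -14374*1/((-8454 + 10010)*(6791 - 92)) + (2*√858)/(((¼)*13)) = -14374/(1556*6699) + (2*√858)/(13/4) = -14374/10423644 + (2*√858)*(4/13) = -14374*1/10423644 + 8*√858/13 = -7187/5211822 + 8*√858/13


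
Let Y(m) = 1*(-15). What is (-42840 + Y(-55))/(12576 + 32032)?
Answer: -42855/44608 ≈ -0.96070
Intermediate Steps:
Y(m) = -15
(-42840 + Y(-55))/(12576 + 32032) = (-42840 - 15)/(12576 + 32032) = -42855/44608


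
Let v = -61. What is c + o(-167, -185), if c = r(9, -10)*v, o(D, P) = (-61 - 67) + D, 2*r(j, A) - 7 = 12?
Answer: -1749/2 ≈ -874.50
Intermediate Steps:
r(j, A) = 19/2 (r(j, A) = 7/2 + (1/2)*12 = 7/2 + 6 = 19/2)
o(D, P) = -128 + D
c = -1159/2 (c = (19/2)*(-61) = -1159/2 ≈ -579.50)
c + o(-167, -185) = -1159/2 + (-128 - 167) = -1159/2 - 295 = -1749/2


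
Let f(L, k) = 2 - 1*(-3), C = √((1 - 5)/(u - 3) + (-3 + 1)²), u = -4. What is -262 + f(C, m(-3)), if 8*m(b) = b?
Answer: -257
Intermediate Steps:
m(b) = b/8
C = 4*√14/7 (C = √((1 - 5)/(-4 - 3) + (-3 + 1)²) = √(-4/(-7) + (-2)²) = √(-4*(-⅐) + 4) = √(4/7 + 4) = √(32/7) = 4*√14/7 ≈ 2.1381)
f(L, k) = 5 (f(L, k) = 2 + 3 = 5)
-262 + f(C, m(-3)) = -262 + 5 = -257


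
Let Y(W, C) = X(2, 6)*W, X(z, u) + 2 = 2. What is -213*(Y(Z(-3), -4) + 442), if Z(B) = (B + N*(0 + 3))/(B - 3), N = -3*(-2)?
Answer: -94146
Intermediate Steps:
N = 6
X(z, u) = 0 (X(z, u) = -2 + 2 = 0)
Z(B) = (18 + B)/(-3 + B) (Z(B) = (B + 6*(0 + 3))/(B - 3) = (B + 6*3)/(-3 + B) = (B + 18)/(-3 + B) = (18 + B)/(-3 + B))
Y(W, C) = 0 (Y(W, C) = 0*W = 0)
-213*(Y(Z(-3), -4) + 442) = -213*(0 + 442) = -213*442 = -94146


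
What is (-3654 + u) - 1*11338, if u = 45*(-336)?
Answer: -30112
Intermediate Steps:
u = -15120
(-3654 + u) - 1*11338 = (-3654 - 15120) - 1*11338 = -18774 - 11338 = -30112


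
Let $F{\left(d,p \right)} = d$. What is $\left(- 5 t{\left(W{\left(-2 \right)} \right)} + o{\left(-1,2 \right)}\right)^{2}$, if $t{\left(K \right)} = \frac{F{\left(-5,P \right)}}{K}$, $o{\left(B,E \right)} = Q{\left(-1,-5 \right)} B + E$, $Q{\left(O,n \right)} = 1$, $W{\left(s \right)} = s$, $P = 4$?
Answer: $\frac{529}{4} \approx 132.25$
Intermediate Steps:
$o{\left(B,E \right)} = B + E$ ($o{\left(B,E \right)} = 1 B + E = B + E$)
$t{\left(K \right)} = - \frac{5}{K}$
$\left(- 5 t{\left(W{\left(-2 \right)} \right)} + o{\left(-1,2 \right)}\right)^{2} = \left(- 5 \left(- \frac{5}{-2}\right) + \left(-1 + 2\right)\right)^{2} = \left(- 5 \left(\left(-5\right) \left(- \frac{1}{2}\right)\right) + 1\right)^{2} = \left(\left(-5\right) \frac{5}{2} + 1\right)^{2} = \left(- \frac{25}{2} + 1\right)^{2} = \left(- \frac{23}{2}\right)^{2} = \frac{529}{4}$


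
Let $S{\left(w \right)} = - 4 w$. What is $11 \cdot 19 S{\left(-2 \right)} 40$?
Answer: $66880$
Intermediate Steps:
$11 \cdot 19 S{\left(-2 \right)} 40 = 11 \cdot 19 \left(\left(-4\right) \left(-2\right)\right) 40 = 11 \cdot 19 \cdot 8 \cdot 40 = 11 \cdot 152 \cdot 40 = 11 \cdot 6080 = 66880$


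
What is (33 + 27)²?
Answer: 3600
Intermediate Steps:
(33 + 27)² = 60² = 3600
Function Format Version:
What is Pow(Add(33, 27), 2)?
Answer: 3600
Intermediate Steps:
Pow(Add(33, 27), 2) = Pow(60, 2) = 3600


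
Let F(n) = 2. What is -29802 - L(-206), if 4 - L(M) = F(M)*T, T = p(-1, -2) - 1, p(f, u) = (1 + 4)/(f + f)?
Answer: -29813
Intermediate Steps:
p(f, u) = 5/(2*f) (p(f, u) = 5/((2*f)) = 5*(1/(2*f)) = 5/(2*f))
T = -7/2 (T = (5/2)/(-1) - 1 = (5/2)*(-1) - 1 = -5/2 - 1 = -7/2 ≈ -3.5000)
L(M) = 11 (L(M) = 4 - 2*(-7)/2 = 4 - 1*(-7) = 4 + 7 = 11)
-29802 - L(-206) = -29802 - 1*11 = -29802 - 11 = -29813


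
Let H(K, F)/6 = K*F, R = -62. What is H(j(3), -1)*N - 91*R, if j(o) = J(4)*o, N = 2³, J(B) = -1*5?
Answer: 6362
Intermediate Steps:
J(B) = -5
N = 8
j(o) = -5*o
H(K, F) = 6*F*K (H(K, F) = 6*(K*F) = 6*(F*K) = 6*F*K)
H(j(3), -1)*N - 91*R = (6*(-1)*(-5*3))*8 - 91*(-62) = (6*(-1)*(-15))*8 + 5642 = 90*8 + 5642 = 720 + 5642 = 6362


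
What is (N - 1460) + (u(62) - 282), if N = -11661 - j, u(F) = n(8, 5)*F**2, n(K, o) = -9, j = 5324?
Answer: -53323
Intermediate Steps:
u(F) = -9*F**2
N = -16985 (N = -11661 - 1*5324 = -11661 - 5324 = -16985)
(N - 1460) + (u(62) - 282) = (-16985 - 1460) + (-9*62**2 - 282) = -18445 + (-9*3844 - 282) = -18445 + (-34596 - 282) = -18445 - 34878 = -53323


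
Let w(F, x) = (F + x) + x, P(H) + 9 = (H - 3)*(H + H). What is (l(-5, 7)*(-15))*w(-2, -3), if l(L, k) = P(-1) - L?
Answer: 480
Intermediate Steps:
P(H) = -9 + 2*H*(-3 + H) (P(H) = -9 + (H - 3)*(H + H) = -9 + (-3 + H)*(2*H) = -9 + 2*H*(-3 + H))
w(F, x) = F + 2*x
l(L, k) = -1 - L (l(L, k) = (-9 - 6*(-1) + 2*(-1)²) - L = (-9 + 6 + 2*1) - L = (-9 + 6 + 2) - L = -1 - L)
(l(-5, 7)*(-15))*w(-2, -3) = ((-1 - 1*(-5))*(-15))*(-2 + 2*(-3)) = ((-1 + 5)*(-15))*(-2 - 6) = (4*(-15))*(-8) = -60*(-8) = 480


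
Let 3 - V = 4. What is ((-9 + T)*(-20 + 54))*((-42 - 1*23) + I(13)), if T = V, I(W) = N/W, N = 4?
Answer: 285940/13 ≈ 21995.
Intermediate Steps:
V = -1 (V = 3 - 1*4 = 3 - 4 = -1)
I(W) = 4/W
T = -1
((-9 + T)*(-20 + 54))*((-42 - 1*23) + I(13)) = ((-9 - 1)*(-20 + 54))*((-42 - 1*23) + 4/13) = (-10*34)*((-42 - 23) + 4*(1/13)) = -340*(-65 + 4/13) = -340*(-841/13) = 285940/13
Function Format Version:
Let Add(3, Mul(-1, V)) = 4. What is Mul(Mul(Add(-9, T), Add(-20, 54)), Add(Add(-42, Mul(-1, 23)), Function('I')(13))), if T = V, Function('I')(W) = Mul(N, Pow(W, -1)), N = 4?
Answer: Rational(285940, 13) ≈ 21995.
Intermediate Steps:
V = -1 (V = Add(3, Mul(-1, 4)) = Add(3, -4) = -1)
Function('I')(W) = Mul(4, Pow(W, -1))
T = -1
Mul(Mul(Add(-9, T), Add(-20, 54)), Add(Add(-42, Mul(-1, 23)), Function('I')(13))) = Mul(Mul(Add(-9, -1), Add(-20, 54)), Add(Add(-42, Mul(-1, 23)), Mul(4, Pow(13, -1)))) = Mul(Mul(-10, 34), Add(Add(-42, -23), Mul(4, Rational(1, 13)))) = Mul(-340, Add(-65, Rational(4, 13))) = Mul(-340, Rational(-841, 13)) = Rational(285940, 13)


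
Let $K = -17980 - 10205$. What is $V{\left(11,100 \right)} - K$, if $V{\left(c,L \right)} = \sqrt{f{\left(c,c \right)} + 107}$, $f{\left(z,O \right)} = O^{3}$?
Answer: $28185 + \sqrt{1438} \approx 28223.0$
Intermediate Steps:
$K = -28185$ ($K = -17980 - 10205 = -28185$)
$V{\left(c,L \right)} = \sqrt{107 + c^{3}}$ ($V{\left(c,L \right)} = \sqrt{c^{3} + 107} = \sqrt{107 + c^{3}}$)
$V{\left(11,100 \right)} - K = \sqrt{107 + 11^{3}} - -28185 = \sqrt{107 + 1331} + 28185 = \sqrt{1438} + 28185 = 28185 + \sqrt{1438}$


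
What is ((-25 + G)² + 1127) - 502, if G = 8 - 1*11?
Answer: 1409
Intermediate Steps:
G = -3 (G = 8 - 11 = -3)
((-25 + G)² + 1127) - 502 = ((-25 - 3)² + 1127) - 502 = ((-28)² + 1127) - 502 = (784 + 1127) - 502 = 1911 - 502 = 1409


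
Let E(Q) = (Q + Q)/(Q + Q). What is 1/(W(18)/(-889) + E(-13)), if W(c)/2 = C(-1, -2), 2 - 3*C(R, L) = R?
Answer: 889/887 ≈ 1.0023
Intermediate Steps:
C(R, L) = ⅔ - R/3
W(c) = 2 (W(c) = 2*(⅔ - ⅓*(-1)) = 2*(⅔ + ⅓) = 2*1 = 2)
E(Q) = 1 (E(Q) = (2*Q)/((2*Q)) = (2*Q)*(1/(2*Q)) = 1)
1/(W(18)/(-889) + E(-13)) = 1/(2/(-889) + 1) = 1/(2*(-1/889) + 1) = 1/(-2/889 + 1) = 1/(887/889) = 889/887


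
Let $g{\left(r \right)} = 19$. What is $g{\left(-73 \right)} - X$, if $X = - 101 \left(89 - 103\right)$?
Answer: $-1395$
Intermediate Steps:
$X = 1414$ ($X = \left(-101\right) \left(-14\right) = 1414$)
$g{\left(-73 \right)} - X = 19 - 1414 = -1395$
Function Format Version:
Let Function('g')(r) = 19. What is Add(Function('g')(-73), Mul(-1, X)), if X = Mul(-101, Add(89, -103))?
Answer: -1395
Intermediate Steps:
X = 1414 (X = Mul(-101, -14) = 1414)
Add(Function('g')(-73), Mul(-1, X)) = Add(19, Mul(-1, 1414)) = Add(19, -1414) = -1395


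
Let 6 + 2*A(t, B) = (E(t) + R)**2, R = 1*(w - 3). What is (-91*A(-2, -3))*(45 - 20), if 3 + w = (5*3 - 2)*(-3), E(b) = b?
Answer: -5011825/2 ≈ -2.5059e+6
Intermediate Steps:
w = -42 (w = -3 + (5*3 - 2)*(-3) = -3 + (15 - 2)*(-3) = -3 + 13*(-3) = -3 - 39 = -42)
R = -45 (R = 1*(-42 - 3) = 1*(-45) = -45)
A(t, B) = -3 + (-45 + t)**2/2 (A(t, B) = -3 + (t - 45)**2/2 = -3 + (-45 + t)**2/2)
(-91*A(-2, -3))*(45 - 20) = (-91*(-3 + (-45 - 2)**2/2))*(45 - 20) = -91*(-3 + (1/2)*(-47)**2)*25 = -91*(-3 + (1/2)*2209)*25 = -91*(-3 + 2209/2)*25 = -91*2203/2*25 = -200473/2*25 = -5011825/2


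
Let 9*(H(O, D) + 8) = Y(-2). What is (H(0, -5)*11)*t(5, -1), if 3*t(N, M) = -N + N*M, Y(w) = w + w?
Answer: 8360/27 ≈ 309.63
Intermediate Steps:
Y(w) = 2*w
H(O, D) = -76/9 (H(O, D) = -8 + (2*(-2))/9 = -8 + (1/9)*(-4) = -8 - 4/9 = -76/9)
t(N, M) = -N/3 + M*N/3 (t(N, M) = (-N + N*M)/3 = (-N + M*N)/3 = -N/3 + M*N/3)
(H(0, -5)*11)*t(5, -1) = (-76/9*11)*((1/3)*5*(-1 - 1)) = -836*5*(-2)/27 = -836/9*(-10/3) = 8360/27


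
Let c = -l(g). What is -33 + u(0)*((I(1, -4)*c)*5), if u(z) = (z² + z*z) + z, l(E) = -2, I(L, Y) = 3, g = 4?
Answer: -33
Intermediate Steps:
c = 2 (c = -1*(-2) = 2)
u(z) = z + 2*z² (u(z) = (z² + z²) + z = 2*z² + z = z + 2*z²)
-33 + u(0)*((I(1, -4)*c)*5) = -33 + (0*(1 + 2*0))*((3*2)*5) = -33 + (0*(1 + 0))*(6*5) = -33 + (0*1)*30 = -33 + 0*30 = -33 + 0 = -33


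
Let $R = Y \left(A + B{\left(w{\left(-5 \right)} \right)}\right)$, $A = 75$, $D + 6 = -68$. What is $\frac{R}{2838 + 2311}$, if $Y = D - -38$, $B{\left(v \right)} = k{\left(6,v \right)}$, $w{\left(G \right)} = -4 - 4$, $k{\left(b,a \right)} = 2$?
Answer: $- \frac{2772}{5149} \approx -0.53836$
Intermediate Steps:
$D = -74$ ($D = -6 - 68 = -74$)
$w{\left(G \right)} = -8$ ($w{\left(G \right)} = -4 - 4 = -8$)
$B{\left(v \right)} = 2$
$Y = -36$ ($Y = -74 - -38 = -74 + 38 = -36$)
$R = -2772$ ($R = - 36 \left(75 + 2\right) = \left(-36\right) 77 = -2772$)
$\frac{R}{2838 + 2311} = - \frac{2772}{2838 + 2311} = - \frac{2772}{5149}$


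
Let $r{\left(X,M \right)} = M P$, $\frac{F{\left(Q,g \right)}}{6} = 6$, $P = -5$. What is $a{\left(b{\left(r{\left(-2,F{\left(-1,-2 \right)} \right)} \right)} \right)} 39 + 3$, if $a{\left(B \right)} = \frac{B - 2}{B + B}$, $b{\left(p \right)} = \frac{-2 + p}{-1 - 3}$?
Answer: $\frac{303}{14} \approx 21.643$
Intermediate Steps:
$F{\left(Q,g \right)} = 36$ ($F{\left(Q,g \right)} = 6 \cdot 6 = 36$)
$r{\left(X,M \right)} = - 5 M$ ($r{\left(X,M \right)} = M \left(-5\right) = - 5 M$)
$b{\left(p \right)} = \frac{1}{2} - \frac{p}{4}$ ($b{\left(p \right)} = \frac{-2 + p}{-4} = \left(-2 + p\right) \left(- \frac{1}{4}\right) = \frac{1}{2} - \frac{p}{4}$)
$a{\left(B \right)} = \frac{-2 + B}{2 B}$
$a{\left(b{\left(r{\left(-2,F{\left(-1,-2 \right)} \right)} \right)} \right)} 39 + 3 = \frac{-2 - \left(- \frac{1}{2} + \frac{\left(-5\right) 36}{4}\right)}{2 \left(\frac{1}{2} - \frac{\left(-5\right) 36}{4}\right)} 39 + 3 = \frac{-2 + \left(\frac{1}{2} - -45\right)}{2 \left(\frac{1}{2} - -45\right)} 39 + 3 = \frac{-2 + \left(\frac{1}{2} + 45\right)}{2 \left(\frac{1}{2} + 45\right)} 39 + 3 = \frac{-2 + \frac{91}{2}}{2 \cdot \frac{91}{2}} \cdot 39 + 3 = \frac{1}{2} \cdot \frac{2}{91} \cdot \frac{87}{2} \cdot 39 + 3 = \frac{87}{182} \cdot 39 + 3 = \frac{261}{14} + 3 = \frac{303}{14}$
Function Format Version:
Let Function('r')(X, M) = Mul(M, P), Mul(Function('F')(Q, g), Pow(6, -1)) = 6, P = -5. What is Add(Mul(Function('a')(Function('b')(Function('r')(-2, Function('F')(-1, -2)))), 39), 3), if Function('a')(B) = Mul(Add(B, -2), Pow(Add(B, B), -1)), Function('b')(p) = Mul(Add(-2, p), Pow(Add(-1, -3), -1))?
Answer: Rational(303, 14) ≈ 21.643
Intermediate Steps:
Function('F')(Q, g) = 36 (Function('F')(Q, g) = Mul(6, 6) = 36)
Function('r')(X, M) = Mul(-5, M) (Function('r')(X, M) = Mul(M, -5) = Mul(-5, M))
Function('b')(p) = Add(Rational(1, 2), Mul(Rational(-1, 4), p)) (Function('b')(p) = Mul(Add(-2, p), Pow(-4, -1)) = Mul(Add(-2, p), Rational(-1, 4)) = Add(Rational(1, 2), Mul(Rational(-1, 4), p)))
Function('a')(B) = Mul(Rational(1, 2), Pow(B, -1), Add(-2, B)) (Function('a')(B) = Mul(Add(-2, B), Pow(Mul(2, B), -1)) = Mul(Add(-2, B), Mul(Rational(1, 2), Pow(B, -1))) = Mul(Rational(1, 2), Pow(B, -1), Add(-2, B)))
Add(Mul(Function('a')(Function('b')(Function('r')(-2, Function('F')(-1, -2)))), 39), 3) = Add(Mul(Mul(Rational(1, 2), Pow(Add(Rational(1, 2), Mul(Rational(-1, 4), Mul(-5, 36))), -1), Add(-2, Add(Rational(1, 2), Mul(Rational(-1, 4), Mul(-5, 36))))), 39), 3) = Add(Mul(Mul(Rational(1, 2), Pow(Add(Rational(1, 2), Mul(Rational(-1, 4), -180)), -1), Add(-2, Add(Rational(1, 2), Mul(Rational(-1, 4), -180)))), 39), 3) = Add(Mul(Mul(Rational(1, 2), Pow(Add(Rational(1, 2), 45), -1), Add(-2, Add(Rational(1, 2), 45))), 39), 3) = Add(Mul(Mul(Rational(1, 2), Pow(Rational(91, 2), -1), Add(-2, Rational(91, 2))), 39), 3) = Add(Mul(Mul(Rational(1, 2), Rational(2, 91), Rational(87, 2)), 39), 3) = Add(Mul(Rational(87, 182), 39), 3) = Add(Rational(261, 14), 3) = Rational(303, 14)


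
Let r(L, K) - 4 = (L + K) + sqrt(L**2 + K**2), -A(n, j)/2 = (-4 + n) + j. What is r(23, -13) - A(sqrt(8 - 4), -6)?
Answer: -2 + sqrt(698) ≈ 24.420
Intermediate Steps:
A(n, j) = 8 - 2*j - 2*n (A(n, j) = -2*((-4 + n) + j) = -2*(-4 + j + n) = 8 - 2*j - 2*n)
r(L, K) = 4 + K + L + sqrt(K**2 + L**2) (r(L, K) = 4 + ((L + K) + sqrt(L**2 + K**2)) = 4 + ((K + L) + sqrt(K**2 + L**2)) = 4 + (K + L + sqrt(K**2 + L**2)) = 4 + K + L + sqrt(K**2 + L**2))
r(23, -13) - A(sqrt(8 - 4), -6) = (4 - 13 + 23 + sqrt((-13)**2 + 23**2)) - (8 - 2*(-6) - 2*sqrt(8 - 4)) = (4 - 13 + 23 + sqrt(169 + 529)) - (8 + 12 - 2*sqrt(4)) = (4 - 13 + 23 + sqrt(698)) - (8 + 12 - 2*2) = (14 + sqrt(698)) - (8 + 12 - 4) = (14 + sqrt(698)) - 1*16 = (14 + sqrt(698)) - 16 = -2 + sqrt(698)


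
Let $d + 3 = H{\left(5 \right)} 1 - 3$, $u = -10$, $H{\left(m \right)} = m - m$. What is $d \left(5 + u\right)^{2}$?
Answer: $-150$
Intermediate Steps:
$H{\left(m \right)} = 0$
$d = -6$ ($d = -3 + \left(0 \cdot 1 - 3\right) = -3 + \left(0 - 3\right) = -3 - 3 = -6$)
$d \left(5 + u\right)^{2} = - 6 \left(5 - 10\right)^{2} = - 6 \left(-5\right)^{2} = \left(-6\right) 25 = -150$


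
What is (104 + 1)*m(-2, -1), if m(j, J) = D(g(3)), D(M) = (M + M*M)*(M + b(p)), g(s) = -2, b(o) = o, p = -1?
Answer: -630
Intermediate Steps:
D(M) = (-1 + M)*(M + M**2) (D(M) = (M + M*M)*(M - 1) = (M + M**2)*(-1 + M) = (-1 + M)*(M + M**2))
m(j, J) = -6 (m(j, J) = (-2)**3 - 1*(-2) = -8 + 2 = -6)
(104 + 1)*m(-2, -1) = (104 + 1)*(-6) = 105*(-6) = -630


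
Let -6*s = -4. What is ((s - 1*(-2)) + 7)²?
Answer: 841/9 ≈ 93.444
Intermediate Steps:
s = ⅔ (s = -⅙*(-4) = ⅔ ≈ 0.66667)
((s - 1*(-2)) + 7)² = ((⅔ - 1*(-2)) + 7)² = ((⅔ + 2) + 7)² = (8/3 + 7)² = (29/3)² = 841/9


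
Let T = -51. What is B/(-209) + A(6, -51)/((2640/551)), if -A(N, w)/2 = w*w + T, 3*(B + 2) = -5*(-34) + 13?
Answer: -890101/836 ≈ -1064.7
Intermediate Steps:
B = 59 (B = -2 + (-5*(-34) + 13)/3 = -2 + (170 + 13)/3 = -2 + (⅓)*183 = -2 + 61 = 59)
A(N, w) = 102 - 2*w² (A(N, w) = -2*(w*w - 51) = -2*(w² - 51) = -2*(-51 + w²) = 102 - 2*w²)
B/(-209) + A(6, -51)/((2640/551)) = 59/(-209) + (102 - 2*(-51)²)/((2640/551)) = 59*(-1/209) + (102 - 2*2601)/((2640*(1/551))) = -59/209 + (102 - 5202)/(2640/551) = -59/209 - 5100*551/2640 = -59/209 - 46835/44 = -890101/836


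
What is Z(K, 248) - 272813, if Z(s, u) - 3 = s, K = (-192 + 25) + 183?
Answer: -272794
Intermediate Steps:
K = 16 (K = -167 + 183 = 16)
Z(s, u) = 3 + s
Z(K, 248) - 272813 = (3 + 16) - 272813 = 19 - 272813 = -272794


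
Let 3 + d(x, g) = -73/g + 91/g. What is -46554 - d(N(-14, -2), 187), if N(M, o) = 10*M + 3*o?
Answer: -8705055/187 ≈ -46551.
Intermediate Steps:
N(M, o) = 3*o + 10*M
d(x, g) = -3 + 18/g (d(x, g) = -3 + (-73/g + 91/g) = -3 + 18/g)
-46554 - d(N(-14, -2), 187) = -46554 - (-3 + 18/187) = -46554 - 1*(-543/187) = -46554 + 543/187 = -8705055/187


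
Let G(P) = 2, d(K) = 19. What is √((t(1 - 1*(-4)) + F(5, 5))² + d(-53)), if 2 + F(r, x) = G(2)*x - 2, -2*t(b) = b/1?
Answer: 5*√5/2 ≈ 5.5902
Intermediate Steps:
t(b) = -b/2 (t(b) = -b/(2*1) = -b/2)
F(r, x) = -4 + 2*x (F(r, x) = -2 + (2*x - 2) = -2 + (-2 + 2*x) = -4 + 2*x)
√((t(1 - 1*(-4)) + F(5, 5))² + d(-53)) = √((-(1 - 1*(-4))/2 + (-4 + 2*5))² + 19) = √((-(1 + 4)/2 + (-4 + 10))² + 19) = √((-½*5 + 6)² + 19) = √((-5/2 + 6)² + 19) = √((7/2)² + 19) = √(49/4 + 19) = √(125/4) = 5*√5/2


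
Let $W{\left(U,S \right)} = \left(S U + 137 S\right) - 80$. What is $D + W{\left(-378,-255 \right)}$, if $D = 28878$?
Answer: $90253$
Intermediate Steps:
$W{\left(U,S \right)} = -80 + 137 S + S U$ ($W{\left(U,S \right)} = \left(137 S + S U\right) - 80 = -80 + 137 S + S U$)
$D + W{\left(-378,-255 \right)} = 28878 - -61375 = 28878 + 61375 = 90253$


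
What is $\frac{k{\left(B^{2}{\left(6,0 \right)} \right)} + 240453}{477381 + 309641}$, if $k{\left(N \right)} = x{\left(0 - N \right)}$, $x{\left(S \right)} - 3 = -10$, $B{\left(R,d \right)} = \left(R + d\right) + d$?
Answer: $\frac{120223}{393511} \approx 0.30551$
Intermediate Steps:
$B{\left(R,d \right)} = R + 2 d$
$x{\left(S \right)} = -7$ ($x{\left(S \right)} = 3 - 10 = -7$)
$k{\left(N \right)} = -7$
$\frac{k{\left(B^{2}{\left(6,0 \right)} \right)} + 240453}{477381 + 309641} = \frac{-7 + 240453}{477381 + 309641} = \frac{240446}{787022} = 240446 \cdot \frac{1}{787022} = \frac{120223}{393511}$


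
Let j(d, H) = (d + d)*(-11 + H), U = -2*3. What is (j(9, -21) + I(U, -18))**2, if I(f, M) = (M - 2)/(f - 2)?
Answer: 1315609/4 ≈ 3.2890e+5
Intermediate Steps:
U = -6
I(f, M) = (-2 + M)/(-2 + f)
j(d, H) = 2*d*(-11 + H) (j(d, H) = (2*d)*(-11 + H) = 2*d*(-11 + H))
(j(9, -21) + I(U, -18))**2 = (2*9*(-11 - 21) + (-2 - 18)/(-2 - 6))**2 = (2*9*(-32) - 20/(-8))**2 = (-576 - 1/8*(-20))**2 = (-576 + 5/2)**2 = (-1147/2)**2 = 1315609/4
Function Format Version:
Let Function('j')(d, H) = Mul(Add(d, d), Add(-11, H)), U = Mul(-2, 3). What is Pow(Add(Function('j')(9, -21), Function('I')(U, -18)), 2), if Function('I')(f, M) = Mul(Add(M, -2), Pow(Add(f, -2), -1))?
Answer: Rational(1315609, 4) ≈ 3.2890e+5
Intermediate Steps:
U = -6
Function('I')(f, M) = Mul(Pow(Add(-2, f), -1), Add(-2, M)) (Function('I')(f, M) = Mul(Add(-2, M), Pow(Add(-2, f), -1)) = Mul(Pow(Add(-2, f), -1), Add(-2, M)))
Function('j')(d, H) = Mul(2, d, Add(-11, H)) (Function('j')(d, H) = Mul(Mul(2, d), Add(-11, H)) = Mul(2, d, Add(-11, H)))
Pow(Add(Function('j')(9, -21), Function('I')(U, -18)), 2) = Pow(Add(Mul(2, 9, Add(-11, -21)), Mul(Pow(Add(-2, -6), -1), Add(-2, -18))), 2) = Pow(Add(Mul(2, 9, -32), Mul(Pow(-8, -1), -20)), 2) = Pow(Add(-576, Mul(Rational(-1, 8), -20)), 2) = Pow(Add(-576, Rational(5, 2)), 2) = Pow(Rational(-1147, 2), 2) = Rational(1315609, 4)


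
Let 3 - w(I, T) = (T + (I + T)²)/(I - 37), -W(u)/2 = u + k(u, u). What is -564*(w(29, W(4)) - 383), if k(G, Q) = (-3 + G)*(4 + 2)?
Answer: 420039/2 ≈ 2.1002e+5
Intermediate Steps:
k(G, Q) = -18 + 6*G (k(G, Q) = (-3 + G)*6 = -18 + 6*G)
W(u) = 36 - 14*u (W(u) = -2*(u + (-18 + 6*u)) = -2*(-18 + 7*u) = 36 - 14*u)
w(I, T) = 3 - (T + (I + T)²)/(-37 + I) (w(I, T) = 3 - (T + (I + T)²)/(I - 37) = 3 - (T + (I + T)²)/(-37 + I))
-564*(w(29, W(4)) - 383) = -564*((-111 - (36 - 14*4) - (29 + (36 - 14*4))² + 3*29)/(-37 + 29) - 383) = -564*((-111 - (36 - 56) - (29 + (36 - 56))² + 87)/(-8) - 383) = -564*(-(-111 - 1*(-20) - (29 - 20)² + 87)/8 - 383) = -564*(-(-111 + 20 - 1*9² + 87)/8 - 383) = -564*(-(-111 + 20 - 1*81 + 87)/8 - 383) = -564*(-(-111 + 20 - 81 + 87)/8 - 383) = -564*(-⅛*(-85) - 383) = -564*(85/8 - 383) = -564*(-2979/8) = 420039/2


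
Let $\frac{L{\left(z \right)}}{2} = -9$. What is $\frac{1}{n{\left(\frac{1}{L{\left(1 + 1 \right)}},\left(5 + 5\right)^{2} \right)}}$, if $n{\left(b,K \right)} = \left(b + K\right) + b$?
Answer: $\frac{9}{899} \approx 0.010011$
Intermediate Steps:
$L{\left(z \right)} = -18$ ($L{\left(z \right)} = 2 \left(-9\right) = -18$)
$n{\left(b,K \right)} = K + 2 b$ ($n{\left(b,K \right)} = \left(K + b\right) + b = K + 2 b$)
$\frac{1}{n{\left(\frac{1}{L{\left(1 + 1 \right)}},\left(5 + 5\right)^{2} \right)}} = \frac{1}{\left(5 + 5\right)^{2} + \frac{2}{-18}} = \frac{1}{10^{2} + 2 \left(- \frac{1}{18}\right)} = \frac{1}{100 - \frac{1}{9}} = \frac{1}{\frac{899}{9}} = \frac{9}{899}$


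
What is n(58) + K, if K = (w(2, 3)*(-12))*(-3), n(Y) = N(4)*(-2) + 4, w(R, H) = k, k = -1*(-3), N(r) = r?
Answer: 104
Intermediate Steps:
k = 3
w(R, H) = 3
n(Y) = -4 (n(Y) = 4*(-2) + 4 = -8 + 4 = -4)
K = 108 (K = (3*(-12))*(-3) = -36*(-3) = 108)
n(58) + K = -4 + 108 = 104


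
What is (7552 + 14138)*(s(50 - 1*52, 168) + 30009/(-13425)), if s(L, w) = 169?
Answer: 3237327936/895 ≈ 3.6171e+6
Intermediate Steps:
(7552 + 14138)*(s(50 - 1*52, 168) + 30009/(-13425)) = (7552 + 14138)*(169 + 30009/(-13425)) = 21690*(169 + 30009*(-1/13425)) = 21690*(169 - 10003/4475) = 21690*(746272/4475) = 3237327936/895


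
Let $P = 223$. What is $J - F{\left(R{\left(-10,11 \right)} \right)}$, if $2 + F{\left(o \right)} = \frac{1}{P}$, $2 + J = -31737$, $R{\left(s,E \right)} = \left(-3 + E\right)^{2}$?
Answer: $- \frac{7077352}{223} \approx -31737.0$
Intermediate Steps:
$J = -31739$ ($J = -2 - 31737 = -31739$)
$F{\left(o \right)} = - \frac{445}{223}$ ($F{\left(o \right)} = -2 + \frac{1}{223} = - \frac{445}{223}$)
$J - F{\left(R{\left(-10,11 \right)} \right)} = -31739 - - \frac{445}{223} = -31739 + \frac{445}{223} = - \frac{7077352}{223}$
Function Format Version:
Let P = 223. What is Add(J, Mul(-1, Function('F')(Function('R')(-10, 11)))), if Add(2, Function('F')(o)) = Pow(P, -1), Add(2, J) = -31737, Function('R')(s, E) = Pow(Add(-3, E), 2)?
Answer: Rational(-7077352, 223) ≈ -31737.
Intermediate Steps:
J = -31739 (J = Add(-2, -31737) = -31739)
Function('F')(o) = Rational(-445, 223) (Function('F')(o) = Add(-2, Pow(223, -1)) = Add(-2, Rational(1, 223)) = Rational(-445, 223))
Add(J, Mul(-1, Function('F')(Function('R')(-10, 11)))) = Add(-31739, Mul(-1, Rational(-445, 223))) = Add(-31739, Rational(445, 223)) = Rational(-7077352, 223)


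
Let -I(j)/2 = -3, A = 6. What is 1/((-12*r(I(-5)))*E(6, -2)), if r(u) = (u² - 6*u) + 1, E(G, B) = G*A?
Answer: -1/432 ≈ -0.0023148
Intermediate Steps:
I(j) = 6 (I(j) = -2*(-3) = 6)
E(G, B) = 6*G (E(G, B) = G*6 = 6*G)
r(u) = 1 + u² - 6*u
1/((-12*r(I(-5)))*E(6, -2)) = 1/((-12*(1 + 6² - 6*6))*(6*6)) = 1/(-12*(1 + 36 - 36)*36) = 1/(-12*1*36) = 1/(-12*36) = 1/(-432) = -1/432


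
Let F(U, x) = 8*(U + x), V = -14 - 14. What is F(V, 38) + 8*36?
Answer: 368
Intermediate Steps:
V = -28
F(U, x) = 8*U + 8*x
F(V, 38) + 8*36 = (8*(-28) + 8*38) + 8*36 = (-224 + 304) + 288 = 80 + 288 = 368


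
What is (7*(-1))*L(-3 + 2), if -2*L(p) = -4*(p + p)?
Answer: 28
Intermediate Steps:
L(p) = 4*p (L(p) = -(-2)*(p + p) = -(-2)*2*p = -(-4)*p = 4*p)
(7*(-1))*L(-3 + 2) = (7*(-1))*(4*(-3 + 2)) = -28*(-1) = -7*(-4) = 28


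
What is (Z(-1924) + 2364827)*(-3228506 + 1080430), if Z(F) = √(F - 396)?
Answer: -5079828122852 - 8592304*I*√145 ≈ -5.0798e+12 - 1.0347e+8*I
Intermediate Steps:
Z(F) = √(-396 + F)
(Z(-1924) + 2364827)*(-3228506 + 1080430) = (√(-396 - 1924) + 2364827)*(-3228506 + 1080430) = (√(-2320) + 2364827)*(-2148076) = (4*I*√145 + 2364827)*(-2148076) = (2364827 + 4*I*√145)*(-2148076) = -5079828122852 - 8592304*I*√145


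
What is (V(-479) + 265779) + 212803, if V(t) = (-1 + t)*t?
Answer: 708502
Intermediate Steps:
V(t) = t*(-1 + t)
(V(-479) + 265779) + 212803 = (-479*(-1 - 479) + 265779) + 212803 = (-479*(-480) + 265779) + 212803 = (229920 + 265779) + 212803 = 495699 + 212803 = 708502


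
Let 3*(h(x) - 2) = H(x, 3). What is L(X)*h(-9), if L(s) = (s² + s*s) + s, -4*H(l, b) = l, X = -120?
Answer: 78870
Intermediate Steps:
H(l, b) = -l/4
h(x) = 2 - x/12 (h(x) = 2 + (-x/4)/3 = 2 - x/12)
L(s) = s + 2*s² (L(s) = (s² + s²) + s = 2*s² + s = s + 2*s²)
L(X)*h(-9) = (-120*(1 + 2*(-120)))*(2 - 1/12*(-9)) = (-120*(1 - 240))*(2 + ¾) = -120*(-239)*(11/4) = 28680*(11/4) = 78870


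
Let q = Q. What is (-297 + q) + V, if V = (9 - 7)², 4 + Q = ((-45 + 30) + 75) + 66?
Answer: -171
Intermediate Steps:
Q = 122 (Q = -4 + (((-45 + 30) + 75) + 66) = -4 + ((-15 + 75) + 66) = -4 + (60 + 66) = -4 + 126 = 122)
q = 122
V = 4 (V = 2² = 4)
(-297 + q) + V = (-297 + 122) + 4 = -175 + 4 = -171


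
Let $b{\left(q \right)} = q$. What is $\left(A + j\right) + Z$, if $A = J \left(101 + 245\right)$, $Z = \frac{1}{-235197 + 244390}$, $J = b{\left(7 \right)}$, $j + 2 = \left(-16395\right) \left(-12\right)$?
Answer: $\frac{1830877881}{9193} \approx 1.9916 \cdot 10^{5}$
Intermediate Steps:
$j = 196738$ ($j = -2 - -196740 = -2 + 196740 = 196738$)
$J = 7$
$Z = \frac{1}{9193} \approx 0.00010878$
$A = 2422$ ($A = 7 \left(101 + 245\right) = 7 \cdot 346 = 2422$)
$\left(A + j\right) + Z = \left(2422 + 196738\right) + \frac{1}{9193} = 199160 + \frac{1}{9193} = \frac{1830877881}{9193}$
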